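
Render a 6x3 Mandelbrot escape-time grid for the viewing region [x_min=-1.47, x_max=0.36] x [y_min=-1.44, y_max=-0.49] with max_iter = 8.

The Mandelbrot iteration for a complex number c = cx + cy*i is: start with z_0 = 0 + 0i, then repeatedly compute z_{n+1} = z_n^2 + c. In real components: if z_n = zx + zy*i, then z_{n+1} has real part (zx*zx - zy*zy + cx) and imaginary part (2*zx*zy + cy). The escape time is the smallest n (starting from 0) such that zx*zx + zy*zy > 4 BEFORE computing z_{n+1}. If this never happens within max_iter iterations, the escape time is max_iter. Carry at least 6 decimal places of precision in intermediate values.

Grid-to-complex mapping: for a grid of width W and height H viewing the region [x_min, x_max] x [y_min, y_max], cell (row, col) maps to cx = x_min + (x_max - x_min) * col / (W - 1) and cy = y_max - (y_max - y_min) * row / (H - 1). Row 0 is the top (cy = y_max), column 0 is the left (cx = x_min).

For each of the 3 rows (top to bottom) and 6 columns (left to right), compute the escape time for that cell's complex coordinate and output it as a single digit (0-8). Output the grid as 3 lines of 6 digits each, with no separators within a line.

Answer: 357888
333573
122222

Derivation:
(row=0, col=0): c = -1.4700 + -0.4900i → escape time 3
(row=0, col=1): c = -1.1040 + -0.4900i → escape time 5
(row=0, col=2): c = -0.7380 + -0.4900i → escape time 7
(row=0, col=3): c = -0.3720 + -0.4900i → escape time 8
(row=0, col=4): c = -0.0060 + -0.4900i → escape time 8
(row=0, col=5): c = 0.3600 + -0.4900i → escape time 8
(row=1, col=0): c = -1.4700 + -0.9650i → escape time 3
(row=1, col=1): c = -1.1040 + -0.9650i → escape time 3
(row=1, col=2): c = -0.7380 + -0.9650i → escape time 3
(row=1, col=3): c = -0.3720 + -0.9650i → escape time 5
(row=1, col=4): c = -0.0060 + -0.9650i → escape time 7
(row=1, col=5): c = 0.3600 + -0.9650i → escape time 3
(row=2, col=0): c = -1.4700 + -1.4400i → escape time 1
(row=2, col=1): c = -1.1040 + -1.4400i → escape time 2
(row=2, col=2): c = -0.7380 + -1.4400i → escape time 2
(row=2, col=3): c = -0.3720 + -1.4400i → escape time 2
(row=2, col=4): c = -0.0060 + -1.4400i → escape time 2
(row=2, col=5): c = 0.3600 + -1.4400i → escape time 2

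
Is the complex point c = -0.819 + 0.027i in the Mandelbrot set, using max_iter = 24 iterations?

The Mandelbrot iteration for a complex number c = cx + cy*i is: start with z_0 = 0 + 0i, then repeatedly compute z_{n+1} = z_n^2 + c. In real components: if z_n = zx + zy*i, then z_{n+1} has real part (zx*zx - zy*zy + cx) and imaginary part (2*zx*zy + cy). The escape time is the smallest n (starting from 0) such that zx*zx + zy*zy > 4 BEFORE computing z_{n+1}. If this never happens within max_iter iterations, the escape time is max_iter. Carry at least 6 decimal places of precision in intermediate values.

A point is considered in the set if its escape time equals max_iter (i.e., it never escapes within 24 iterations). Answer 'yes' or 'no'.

z_0 = 0 + 0i, c = -0.8190 + 0.0270i
Iter 1: z = -0.8190 + 0.0270i, |z|^2 = 0.6715
Iter 2: z = -0.1490 + -0.0172i, |z|^2 = 0.0225
Iter 3: z = -0.7971 + 0.0321i, |z|^2 = 0.6364
Iter 4: z = -0.1847 + -0.0242i, |z|^2 = 0.0347
Iter 5: z = -0.7855 + 0.0359i, |z|^2 = 0.6183
Iter 6: z = -0.2033 + -0.0295i, |z|^2 = 0.0422
Iter 7: z = -0.7785 + 0.0390i, |z|^2 = 0.6076
Iter 8: z = -0.2144 + -0.0337i, |z|^2 = 0.0471
Iter 9: z = -0.7742 + 0.0415i, |z|^2 = 0.6011
Iter 10: z = -0.2214 + -0.0372i, |z|^2 = 0.0504
Iter 11: z = -0.7714 + 0.0435i, |z|^2 = 0.5969
Iter 12: z = -0.2259 + -0.0400i, |z|^2 = 0.0526
Iter 13: z = -0.7696 + 0.0451i, |z|^2 = 0.5943
Iter 14: z = -0.2288 + -0.0424i, |z|^2 = 0.0541
Iter 15: z = -0.7685 + 0.0464i, |z|^2 = 0.5927
Iter 16: z = -0.2306 + -0.0443i, |z|^2 = 0.0551
Iter 17: z = -0.7678 + 0.0474i, |z|^2 = 0.5917
Iter 18: z = -0.2318 + -0.0458i, |z|^2 = 0.0558
Iter 19: z = -0.7674 + 0.0483i, |z|^2 = 0.5912
Iter 20: z = -0.2324 + -0.0471i, |z|^2 = 0.0562
Iter 21: z = -0.7672 + 0.0489i, |z|^2 = 0.5910
Iter 22: z = -0.2328 + -0.0480i, |z|^2 = 0.0565
Iter 23: z = -0.7671 + 0.0493i, |z|^2 = 0.5909
Did not escape in 24 iterations → in set

Answer: yes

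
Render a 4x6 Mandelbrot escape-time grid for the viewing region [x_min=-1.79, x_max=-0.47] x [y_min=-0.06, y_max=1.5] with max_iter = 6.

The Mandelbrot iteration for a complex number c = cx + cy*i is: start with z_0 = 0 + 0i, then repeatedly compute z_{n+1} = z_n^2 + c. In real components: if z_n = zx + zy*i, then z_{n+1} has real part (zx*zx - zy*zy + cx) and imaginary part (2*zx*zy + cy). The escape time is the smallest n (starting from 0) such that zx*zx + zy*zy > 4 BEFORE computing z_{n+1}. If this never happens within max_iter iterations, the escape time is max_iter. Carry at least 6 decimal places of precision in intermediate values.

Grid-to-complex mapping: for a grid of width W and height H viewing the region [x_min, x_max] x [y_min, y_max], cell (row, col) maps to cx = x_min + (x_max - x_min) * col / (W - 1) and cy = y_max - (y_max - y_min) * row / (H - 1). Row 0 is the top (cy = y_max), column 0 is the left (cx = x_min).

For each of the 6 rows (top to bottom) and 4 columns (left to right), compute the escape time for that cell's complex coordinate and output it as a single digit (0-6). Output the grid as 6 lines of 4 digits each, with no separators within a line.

(row=0, col=0): c = -1.7900 + 1.5000i → escape time 1
(row=0, col=1): c = -1.3500 + 1.5000i → escape time 1
(row=0, col=2): c = -0.9100 + 1.5000i → escape time 2
(row=0, col=3): c = -0.4700 + 1.5000i → escape time 2
(row=1, col=0): c = -1.7900 + 1.1880i → escape time 1
(row=1, col=1): c = -1.3500 + 1.1880i → escape time 2
(row=1, col=2): c = -0.9100 + 1.1880i → escape time 3
(row=1, col=3): c = -0.4700 + 1.1880i → escape time 3
(row=2, col=0): c = -1.7900 + 0.8760i → escape time 2
(row=2, col=1): c = -1.3500 + 0.8760i → escape time 3
(row=2, col=2): c = -0.9100 + 0.8760i → escape time 3
(row=2, col=3): c = -0.4700 + 0.8760i → escape time 5
(row=3, col=0): c = -1.7900 + 0.5640i → escape time 3
(row=3, col=1): c = -1.3500 + 0.5640i → escape time 3
(row=3, col=2): c = -0.9100 + 0.5640i → escape time 5
(row=3, col=3): c = -0.4700 + 0.5640i → escape time 6
(row=4, col=0): c = -1.7900 + 0.2520i → escape time 4
(row=4, col=1): c = -1.3500 + 0.2520i → escape time 6
(row=4, col=2): c = -0.9100 + 0.2520i → escape time 6
(row=4, col=3): c = -0.4700 + 0.2520i → escape time 6
(row=5, col=0): c = -1.7900 + -0.0600i → escape time 6
(row=5, col=1): c = -1.3500 + -0.0600i → escape time 6
(row=5, col=2): c = -0.9100 + -0.0600i → escape time 6
(row=5, col=3): c = -0.4700 + -0.0600i → escape time 6

Answer: 1122
1233
2335
3356
4666
6666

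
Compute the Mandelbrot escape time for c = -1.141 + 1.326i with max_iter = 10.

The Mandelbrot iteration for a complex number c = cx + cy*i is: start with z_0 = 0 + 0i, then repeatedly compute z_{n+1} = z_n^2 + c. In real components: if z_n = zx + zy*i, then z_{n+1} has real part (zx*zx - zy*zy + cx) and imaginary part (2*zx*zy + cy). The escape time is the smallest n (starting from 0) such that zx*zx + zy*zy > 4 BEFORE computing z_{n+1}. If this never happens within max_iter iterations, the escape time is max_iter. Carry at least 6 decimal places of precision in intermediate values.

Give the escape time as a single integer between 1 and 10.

Answer: 2

Derivation:
z_0 = 0 + 0i, c = -1.1410 + 1.3260i
Iter 1: z = -1.1410 + 1.3260i, |z|^2 = 3.0602
Iter 2: z = -1.5974 + -1.6999i, |z|^2 = 5.4414
Escaped at iteration 2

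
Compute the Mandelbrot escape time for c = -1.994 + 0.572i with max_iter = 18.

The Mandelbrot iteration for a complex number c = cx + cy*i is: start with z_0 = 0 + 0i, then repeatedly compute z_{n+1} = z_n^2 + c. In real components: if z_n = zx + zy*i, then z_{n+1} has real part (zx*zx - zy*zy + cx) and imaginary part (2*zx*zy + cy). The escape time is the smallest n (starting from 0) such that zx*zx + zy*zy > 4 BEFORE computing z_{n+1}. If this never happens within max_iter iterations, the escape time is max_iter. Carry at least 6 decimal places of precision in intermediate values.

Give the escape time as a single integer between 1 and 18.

Answer: 1

Derivation:
z_0 = 0 + 0i, c = -1.9940 + 0.5720i
Iter 1: z = -1.9940 + 0.5720i, |z|^2 = 4.3032
Escaped at iteration 1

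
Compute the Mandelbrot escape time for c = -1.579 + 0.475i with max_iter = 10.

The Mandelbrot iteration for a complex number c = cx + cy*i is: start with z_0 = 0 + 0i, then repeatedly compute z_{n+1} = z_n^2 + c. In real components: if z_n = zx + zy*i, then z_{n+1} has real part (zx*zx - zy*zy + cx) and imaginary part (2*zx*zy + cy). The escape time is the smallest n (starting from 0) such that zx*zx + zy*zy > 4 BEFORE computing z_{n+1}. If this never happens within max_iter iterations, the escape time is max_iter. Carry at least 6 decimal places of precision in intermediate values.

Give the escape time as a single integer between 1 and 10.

z_0 = 0 + 0i, c = -1.5790 + 0.4750i
Iter 1: z = -1.5790 + 0.4750i, |z|^2 = 2.7189
Iter 2: z = 0.6886 + -1.0250i, |z|^2 = 1.5249
Iter 3: z = -2.1555 + -0.9367i, |z|^2 = 5.5238
Escaped at iteration 3

Answer: 3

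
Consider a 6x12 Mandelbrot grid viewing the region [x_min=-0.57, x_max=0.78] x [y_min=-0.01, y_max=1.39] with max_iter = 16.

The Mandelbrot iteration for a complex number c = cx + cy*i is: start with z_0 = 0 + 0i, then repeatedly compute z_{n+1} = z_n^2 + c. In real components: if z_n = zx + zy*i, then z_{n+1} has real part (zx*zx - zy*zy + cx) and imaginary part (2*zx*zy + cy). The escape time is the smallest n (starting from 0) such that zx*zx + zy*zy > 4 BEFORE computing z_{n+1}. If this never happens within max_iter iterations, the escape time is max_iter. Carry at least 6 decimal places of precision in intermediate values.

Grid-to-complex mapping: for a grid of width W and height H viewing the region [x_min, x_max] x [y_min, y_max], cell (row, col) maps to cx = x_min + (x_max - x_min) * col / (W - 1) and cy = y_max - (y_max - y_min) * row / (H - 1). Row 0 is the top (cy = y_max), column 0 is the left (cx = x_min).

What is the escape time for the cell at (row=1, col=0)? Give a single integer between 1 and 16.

z_0 = 0 + 0i, c = -0.5700 + 1.2627i
Iter 1: z = -0.5700 + 1.2627i, |z|^2 = 1.9194
Iter 2: z = -1.8396 + -0.1768i, |z|^2 = 3.4153
Iter 3: z = 2.7828 + 1.9131i, |z|^2 = 11.4041
Escaped at iteration 3

Answer: 3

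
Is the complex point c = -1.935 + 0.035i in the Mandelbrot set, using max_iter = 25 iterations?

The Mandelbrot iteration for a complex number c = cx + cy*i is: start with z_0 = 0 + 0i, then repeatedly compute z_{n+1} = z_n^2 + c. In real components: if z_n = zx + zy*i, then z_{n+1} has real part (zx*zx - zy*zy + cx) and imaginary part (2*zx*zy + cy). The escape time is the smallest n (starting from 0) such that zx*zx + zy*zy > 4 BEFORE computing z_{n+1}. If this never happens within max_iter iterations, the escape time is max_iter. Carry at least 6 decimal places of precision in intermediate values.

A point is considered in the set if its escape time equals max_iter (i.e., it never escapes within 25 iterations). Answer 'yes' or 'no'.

Answer: no

Derivation:
z_0 = 0 + 0i, c = -1.9350 + 0.0350i
Iter 1: z = -1.9350 + 0.0350i, |z|^2 = 3.7454
Iter 2: z = 1.8080 + -0.1005i, |z|^2 = 3.2790
Iter 3: z = 1.3238 + -0.3282i, |z|^2 = 1.8601
Iter 4: z = -0.2904 + -0.8340i, |z|^2 = 0.7799
Iter 5: z = -2.5462 + 0.5193i, |z|^2 = 6.7530
Escaped at iteration 5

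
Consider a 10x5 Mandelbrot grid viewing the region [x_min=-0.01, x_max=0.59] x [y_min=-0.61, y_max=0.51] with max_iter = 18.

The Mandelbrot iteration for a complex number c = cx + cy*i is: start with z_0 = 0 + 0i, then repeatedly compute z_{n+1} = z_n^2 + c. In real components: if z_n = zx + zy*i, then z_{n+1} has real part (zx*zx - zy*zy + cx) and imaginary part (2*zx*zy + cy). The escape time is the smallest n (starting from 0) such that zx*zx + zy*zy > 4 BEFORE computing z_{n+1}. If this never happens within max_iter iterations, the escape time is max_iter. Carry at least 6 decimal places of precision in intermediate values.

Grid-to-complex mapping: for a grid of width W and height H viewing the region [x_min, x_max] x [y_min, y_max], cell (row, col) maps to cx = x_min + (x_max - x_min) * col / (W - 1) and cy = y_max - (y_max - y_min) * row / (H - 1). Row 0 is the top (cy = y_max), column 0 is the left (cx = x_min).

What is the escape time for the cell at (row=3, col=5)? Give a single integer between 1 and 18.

Answer: 18

Derivation:
z_0 = 0 + 0i, c = 0.3233 + -0.3300i
Iter 1: z = 0.3233 + -0.3300i, |z|^2 = 0.2134
Iter 2: z = 0.3190 + -0.5434i, |z|^2 = 0.3970
Iter 3: z = 0.1298 + -0.6767i, |z|^2 = 0.4747
Iter 4: z = -0.1177 + -0.5057i, |z|^2 = 0.2695
Iter 5: z = 0.0815 + -0.2110i, |z|^2 = 0.0512
Iter 6: z = 0.2855 + -0.3644i, |z|^2 = 0.2143
Iter 7: z = 0.2720 + -0.5380i, |z|^2 = 0.3635
Iter 8: z = 0.1079 + -0.6227i, |z|^2 = 0.3994
Iter 9: z = -0.0528 + -0.4643i, |z|^2 = 0.2184
Iter 10: z = 0.1105 + -0.2809i, |z|^2 = 0.0911
Iter 11: z = 0.2566 + -0.3921i, |z|^2 = 0.2196
Iter 12: z = 0.2355 + -0.5312i, |z|^2 = 0.3377
Iter 13: z = 0.0965 + -0.5802i, |z|^2 = 0.3459
Iter 14: z = -0.0039 + -0.4420i, |z|^2 = 0.1954
Iter 15: z = 0.1280 + -0.3265i, |z|^2 = 0.1230
Iter 16: z = 0.2331 + -0.4136i, |z|^2 = 0.2254
Iter 17: z = 0.2066 + -0.5228i, |z|^2 = 0.3160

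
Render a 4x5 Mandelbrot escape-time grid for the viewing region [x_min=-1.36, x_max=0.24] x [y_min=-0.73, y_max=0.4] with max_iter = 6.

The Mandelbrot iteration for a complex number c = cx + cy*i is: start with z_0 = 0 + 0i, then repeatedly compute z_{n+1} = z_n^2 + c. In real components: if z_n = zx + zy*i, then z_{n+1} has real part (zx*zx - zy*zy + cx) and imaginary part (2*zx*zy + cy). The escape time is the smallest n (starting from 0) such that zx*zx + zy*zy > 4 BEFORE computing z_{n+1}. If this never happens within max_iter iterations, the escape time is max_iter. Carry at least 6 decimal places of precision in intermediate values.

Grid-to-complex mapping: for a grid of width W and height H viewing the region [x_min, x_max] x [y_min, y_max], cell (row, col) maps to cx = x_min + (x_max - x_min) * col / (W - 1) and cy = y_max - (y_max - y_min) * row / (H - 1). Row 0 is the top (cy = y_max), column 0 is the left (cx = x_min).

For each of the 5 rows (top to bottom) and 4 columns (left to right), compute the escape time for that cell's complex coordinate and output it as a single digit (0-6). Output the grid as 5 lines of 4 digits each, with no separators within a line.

(row=0, col=0): c = -1.3600 + 0.4000i → escape time 5
(row=0, col=1): c = -0.8267 + 0.4000i → escape time 6
(row=0, col=2): c = -0.2933 + 0.4000i → escape time 6
(row=0, col=3): c = 0.2400 + 0.4000i → escape time 6
(row=1, col=0): c = -1.3600 + 0.1175i → escape time 6
(row=1, col=1): c = -0.8267 + 0.1175i → escape time 6
(row=1, col=2): c = -0.2933 + 0.1175i → escape time 6
(row=1, col=3): c = 0.2400 + 0.1175i → escape time 6
(row=2, col=0): c = -1.3600 + -0.1650i → escape time 6
(row=2, col=1): c = -0.8267 + -0.1650i → escape time 6
(row=2, col=2): c = -0.2933 + -0.1650i → escape time 6
(row=2, col=3): c = 0.2400 + -0.1650i → escape time 6
(row=3, col=0): c = -1.3600 + -0.4475i → escape time 4
(row=3, col=1): c = -0.8267 + -0.4475i → escape time 6
(row=3, col=2): c = -0.2933 + -0.4475i → escape time 6
(row=3, col=3): c = 0.2400 + -0.4475i → escape time 6
(row=4, col=0): c = -1.3600 + -0.7300i → escape time 3
(row=4, col=1): c = -0.8267 + -0.7300i → escape time 4
(row=4, col=2): c = -0.2933 + -0.7300i → escape time 6
(row=4, col=3): c = 0.2400 + -0.7300i → escape time 6

Answer: 5666
6666
6666
4666
3466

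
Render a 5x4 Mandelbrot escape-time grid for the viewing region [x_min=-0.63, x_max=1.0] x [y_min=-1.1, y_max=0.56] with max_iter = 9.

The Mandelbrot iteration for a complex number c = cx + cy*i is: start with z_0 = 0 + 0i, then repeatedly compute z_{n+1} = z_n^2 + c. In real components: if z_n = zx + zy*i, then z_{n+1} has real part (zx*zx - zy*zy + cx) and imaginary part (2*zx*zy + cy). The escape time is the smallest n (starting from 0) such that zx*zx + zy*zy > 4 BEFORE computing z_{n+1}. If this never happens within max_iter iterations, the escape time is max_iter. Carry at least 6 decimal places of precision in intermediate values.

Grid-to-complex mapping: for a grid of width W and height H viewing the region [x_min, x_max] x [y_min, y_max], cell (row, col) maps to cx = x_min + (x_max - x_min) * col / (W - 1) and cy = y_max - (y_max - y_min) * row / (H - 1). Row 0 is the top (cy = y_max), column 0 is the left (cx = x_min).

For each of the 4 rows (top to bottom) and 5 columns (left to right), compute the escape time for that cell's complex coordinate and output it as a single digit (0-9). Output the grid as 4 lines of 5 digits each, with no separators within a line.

(row=0, col=0): c = -0.6300 + 0.5600i → escape time 9
(row=0, col=1): c = -0.2225 + 0.5600i → escape time 9
(row=0, col=2): c = 0.1850 + 0.5600i → escape time 9
(row=0, col=3): c = 0.5925 + 0.5600i → escape time 3
(row=0, col=4): c = 1.0000 + 0.5600i → escape time 2
(row=1, col=0): c = -0.6300 + 0.0067i → escape time 9
(row=1, col=1): c = -0.2225 + 0.0067i → escape time 9
(row=1, col=2): c = 0.1850 + 0.0067i → escape time 9
(row=1, col=3): c = 0.5925 + 0.0067i → escape time 4
(row=1, col=4): c = 1.0000 + 0.0067i → escape time 2
(row=2, col=0): c = -0.6300 + -0.5467i → escape time 9
(row=2, col=1): c = -0.2225 + -0.5467i → escape time 9
(row=2, col=2): c = 0.1850 + -0.5467i → escape time 9
(row=2, col=3): c = 0.5925 + -0.5467i → escape time 3
(row=2, col=4): c = 1.0000 + -0.5467i → escape time 2
(row=3, col=0): c = -0.6300 + -1.1000i → escape time 3
(row=3, col=1): c = -0.2225 + -1.1000i → escape time 7
(row=3, col=2): c = 0.1850 + -1.1000i → escape time 3
(row=3, col=3): c = 0.5925 + -1.1000i → escape time 2
(row=3, col=4): c = 1.0000 + -1.1000i → escape time 2

Answer: 99932
99942
99932
37322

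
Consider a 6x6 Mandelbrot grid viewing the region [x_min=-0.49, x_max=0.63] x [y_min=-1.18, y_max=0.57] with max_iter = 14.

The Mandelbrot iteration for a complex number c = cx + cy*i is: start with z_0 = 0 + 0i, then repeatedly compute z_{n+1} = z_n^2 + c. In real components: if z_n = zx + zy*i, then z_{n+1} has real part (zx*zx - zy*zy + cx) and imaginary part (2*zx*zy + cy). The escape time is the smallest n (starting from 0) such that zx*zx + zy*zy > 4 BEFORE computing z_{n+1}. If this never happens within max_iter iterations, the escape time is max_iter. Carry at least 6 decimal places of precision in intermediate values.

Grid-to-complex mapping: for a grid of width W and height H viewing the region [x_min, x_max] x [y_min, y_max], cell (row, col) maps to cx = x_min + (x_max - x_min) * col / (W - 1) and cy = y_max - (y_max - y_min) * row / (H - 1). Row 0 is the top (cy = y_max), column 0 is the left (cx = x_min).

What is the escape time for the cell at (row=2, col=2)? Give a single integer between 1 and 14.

Answer: 14

Derivation:
z_0 = 0 + 0i, c = -0.0420 + -0.1300i
Iter 1: z = -0.0420 + -0.1300i, |z|^2 = 0.0187
Iter 2: z = -0.0571 + -0.1191i, |z|^2 = 0.0174
Iter 3: z = -0.0529 + -0.1164i, |z|^2 = 0.0163
Iter 4: z = -0.0527 + -0.1177i, |z|^2 = 0.0166
Iter 5: z = -0.0531 + -0.1176i, |z|^2 = 0.0166
Iter 6: z = -0.0530 + -0.1175i, |z|^2 = 0.0166
Iter 7: z = -0.0530 + -0.1175i, |z|^2 = 0.0166
Iter 8: z = -0.0530 + -0.1175i, |z|^2 = 0.0166
Iter 9: z = -0.0530 + -0.1175i, |z|^2 = 0.0166
Iter 10: z = -0.0530 + -0.1175i, |z|^2 = 0.0166
Iter 11: z = -0.0530 + -0.1175i, |z|^2 = 0.0166
Iter 12: z = -0.0530 + -0.1175i, |z|^2 = 0.0166
Iter 13: z = -0.0530 + -0.1175i, |z|^2 = 0.0166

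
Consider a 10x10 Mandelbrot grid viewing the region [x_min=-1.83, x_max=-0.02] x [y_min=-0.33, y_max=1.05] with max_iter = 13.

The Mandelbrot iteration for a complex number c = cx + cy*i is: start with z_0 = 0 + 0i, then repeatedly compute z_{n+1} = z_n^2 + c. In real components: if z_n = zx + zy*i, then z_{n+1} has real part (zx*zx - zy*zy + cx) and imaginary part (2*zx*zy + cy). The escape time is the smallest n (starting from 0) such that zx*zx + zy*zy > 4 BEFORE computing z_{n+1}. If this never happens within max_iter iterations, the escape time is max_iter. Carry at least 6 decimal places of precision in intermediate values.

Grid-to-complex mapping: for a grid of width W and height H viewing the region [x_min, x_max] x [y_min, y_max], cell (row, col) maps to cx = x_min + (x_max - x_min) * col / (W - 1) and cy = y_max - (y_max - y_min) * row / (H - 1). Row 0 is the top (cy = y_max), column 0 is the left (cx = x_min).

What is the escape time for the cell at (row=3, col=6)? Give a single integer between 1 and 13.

Answer: 9

Derivation:
z_0 = 0 + 0i, c = -0.6233 + 0.5900i
Iter 1: z = -0.6233 + 0.5900i, |z|^2 = 0.7366
Iter 2: z = -0.5829 + -0.1455i, |z|^2 = 0.3609
Iter 3: z = -0.3048 + 0.7597i, |z|^2 = 0.6700
Iter 4: z = -1.1075 + 0.1270i, |z|^2 = 1.2428
Iter 5: z = 0.5872 + 0.3087i, |z|^2 = 0.4401
Iter 6: z = -0.3739 + 0.9526i, |z|^2 = 1.0471
Iter 7: z = -1.3909 + -0.1222i, |z|^2 = 1.9497
Iter 8: z = 1.2964 + 0.9300i, |z|^2 = 2.5457
Iter 9: z = 0.1924 + 3.0015i, |z|^2 = 9.0459
Escaped at iteration 9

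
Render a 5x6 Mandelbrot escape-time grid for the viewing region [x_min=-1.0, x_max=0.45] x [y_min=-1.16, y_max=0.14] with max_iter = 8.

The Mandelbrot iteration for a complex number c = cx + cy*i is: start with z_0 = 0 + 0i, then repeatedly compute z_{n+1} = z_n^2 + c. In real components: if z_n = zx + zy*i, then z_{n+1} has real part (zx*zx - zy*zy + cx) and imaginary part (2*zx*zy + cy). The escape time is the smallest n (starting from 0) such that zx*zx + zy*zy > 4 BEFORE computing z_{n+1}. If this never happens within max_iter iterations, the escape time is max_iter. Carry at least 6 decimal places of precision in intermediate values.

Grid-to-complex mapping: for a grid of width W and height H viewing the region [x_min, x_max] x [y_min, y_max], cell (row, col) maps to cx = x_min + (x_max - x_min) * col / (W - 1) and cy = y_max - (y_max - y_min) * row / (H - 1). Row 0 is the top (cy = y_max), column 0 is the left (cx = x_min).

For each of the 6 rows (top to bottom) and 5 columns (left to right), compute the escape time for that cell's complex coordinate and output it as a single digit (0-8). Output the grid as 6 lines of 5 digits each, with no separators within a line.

(row=0, col=0): c = -1.0000 + 0.1400i → escape time 8
(row=0, col=1): c = -0.6375 + 0.1400i → escape time 8
(row=0, col=2): c = -0.2750 + 0.1400i → escape time 8
(row=0, col=3): c = 0.0875 + 0.1400i → escape time 8
(row=0, col=4): c = 0.4500 + 0.1400i → escape time 6
(row=1, col=0): c = -1.0000 + -0.1200i → escape time 8
(row=1, col=1): c = -0.6375 + -0.1200i → escape time 8
(row=1, col=2): c = -0.2750 + -0.1200i → escape time 8
(row=1, col=3): c = 0.0875 + -0.1200i → escape time 8
(row=1, col=4): c = 0.4500 + -0.1200i → escape time 6
(row=2, col=0): c = -1.0000 + -0.3800i → escape time 8
(row=2, col=1): c = -0.6375 + -0.3800i → escape time 8
(row=2, col=2): c = -0.2750 + -0.3800i → escape time 8
(row=2, col=3): c = 0.0875 + -0.3800i → escape time 8
(row=2, col=4): c = 0.4500 + -0.3800i → escape time 8
(row=3, col=0): c = -1.0000 + -0.6400i → escape time 4
(row=3, col=1): c = -0.6375 + -0.6400i → escape time 8
(row=3, col=2): c = -0.2750 + -0.6400i → escape time 8
(row=3, col=3): c = 0.0875 + -0.6400i → escape time 8
(row=3, col=4): c = 0.4500 + -0.6400i → escape time 5
(row=4, col=0): c = -1.0000 + -0.9000i → escape time 3
(row=4, col=1): c = -0.6375 + -0.9000i → escape time 4
(row=4, col=2): c = -0.2750 + -0.9000i → escape time 7
(row=4, col=3): c = 0.0875 + -0.9000i → escape time 5
(row=4, col=4): c = 0.4500 + -0.9000i → escape time 3
(row=5, col=0): c = -1.0000 + -1.1600i → escape time 3
(row=5, col=1): c = -0.6375 + -1.1600i → escape time 3
(row=5, col=2): c = -0.2750 + -1.1600i → escape time 4
(row=5, col=3): c = 0.0875 + -1.1600i → escape time 3
(row=5, col=4): c = 0.4500 + -1.1600i → escape time 2

Answer: 88886
88886
88888
48885
34753
33432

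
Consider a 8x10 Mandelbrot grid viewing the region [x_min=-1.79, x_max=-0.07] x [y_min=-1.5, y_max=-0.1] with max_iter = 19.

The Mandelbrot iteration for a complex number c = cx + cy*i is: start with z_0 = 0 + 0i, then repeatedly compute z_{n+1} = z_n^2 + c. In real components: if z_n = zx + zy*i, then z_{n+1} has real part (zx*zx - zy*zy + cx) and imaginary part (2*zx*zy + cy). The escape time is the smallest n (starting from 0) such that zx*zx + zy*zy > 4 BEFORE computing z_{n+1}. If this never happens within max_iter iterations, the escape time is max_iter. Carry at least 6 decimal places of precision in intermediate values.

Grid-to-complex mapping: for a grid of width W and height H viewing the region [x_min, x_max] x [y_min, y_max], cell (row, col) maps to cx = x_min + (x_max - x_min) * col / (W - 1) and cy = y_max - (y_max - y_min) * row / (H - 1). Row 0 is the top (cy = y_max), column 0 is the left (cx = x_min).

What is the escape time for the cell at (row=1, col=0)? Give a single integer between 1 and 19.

Answer: 4

Derivation:
z_0 = 0 + 0i, c = -1.7900 + -0.2556i
Iter 1: z = -1.7900 + -0.2556i, |z|^2 = 3.2694
Iter 2: z = 1.3488 + 0.6593i, |z|^2 = 2.2540
Iter 3: z = -0.4055 + 1.5231i, |z|^2 = 2.4841
Iter 4: z = -3.9453 + -1.4907i, |z|^2 = 17.7873
Escaped at iteration 4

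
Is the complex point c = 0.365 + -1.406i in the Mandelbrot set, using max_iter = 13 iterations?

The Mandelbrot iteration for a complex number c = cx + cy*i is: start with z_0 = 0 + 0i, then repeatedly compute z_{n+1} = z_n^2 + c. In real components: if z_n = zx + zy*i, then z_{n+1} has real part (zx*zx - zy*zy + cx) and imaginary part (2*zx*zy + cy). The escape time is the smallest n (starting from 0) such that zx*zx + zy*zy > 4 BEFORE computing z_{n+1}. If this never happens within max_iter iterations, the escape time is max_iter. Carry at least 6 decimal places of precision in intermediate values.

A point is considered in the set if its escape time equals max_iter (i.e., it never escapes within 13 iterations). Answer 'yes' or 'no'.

Answer: no

Derivation:
z_0 = 0 + 0i, c = 0.3650 + -1.4060i
Iter 1: z = 0.3650 + -1.4060i, |z|^2 = 2.1101
Iter 2: z = -1.4786 + -2.4324i, |z|^2 = 8.1028
Escaped at iteration 2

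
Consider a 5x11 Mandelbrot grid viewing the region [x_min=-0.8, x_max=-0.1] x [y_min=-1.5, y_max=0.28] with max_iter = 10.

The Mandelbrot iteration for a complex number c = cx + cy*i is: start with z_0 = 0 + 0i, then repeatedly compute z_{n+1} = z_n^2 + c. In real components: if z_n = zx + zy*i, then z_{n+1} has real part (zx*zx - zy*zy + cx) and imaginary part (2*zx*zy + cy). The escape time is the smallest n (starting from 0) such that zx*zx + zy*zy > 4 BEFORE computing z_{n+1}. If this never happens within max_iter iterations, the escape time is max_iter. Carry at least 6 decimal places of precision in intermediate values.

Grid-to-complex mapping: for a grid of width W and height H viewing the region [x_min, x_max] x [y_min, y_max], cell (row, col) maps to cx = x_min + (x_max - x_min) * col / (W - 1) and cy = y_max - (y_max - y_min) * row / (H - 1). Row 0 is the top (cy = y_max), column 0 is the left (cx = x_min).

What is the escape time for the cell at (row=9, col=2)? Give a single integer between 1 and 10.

Answer: 3

Derivation:
z_0 = 0 + 0i, c = -0.4500 + -1.3220i
Iter 1: z = -0.4500 + -1.3220i, |z|^2 = 1.9502
Iter 2: z = -1.9952 + -0.1322i, |z|^2 = 3.9982
Iter 3: z = 3.5133 + -0.7945i, |z|^2 = 12.9743
Escaped at iteration 3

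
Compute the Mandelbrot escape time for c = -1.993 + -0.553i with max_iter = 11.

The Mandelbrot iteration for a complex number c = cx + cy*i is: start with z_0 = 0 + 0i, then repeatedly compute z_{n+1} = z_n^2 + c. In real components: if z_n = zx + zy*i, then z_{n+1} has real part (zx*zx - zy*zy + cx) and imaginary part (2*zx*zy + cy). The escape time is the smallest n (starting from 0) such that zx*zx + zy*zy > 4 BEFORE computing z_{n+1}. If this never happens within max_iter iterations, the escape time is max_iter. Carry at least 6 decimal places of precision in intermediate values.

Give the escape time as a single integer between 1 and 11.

Answer: 1

Derivation:
z_0 = 0 + 0i, c = -1.9930 + -0.5530i
Iter 1: z = -1.9930 + -0.5530i, |z|^2 = 4.2779
Escaped at iteration 1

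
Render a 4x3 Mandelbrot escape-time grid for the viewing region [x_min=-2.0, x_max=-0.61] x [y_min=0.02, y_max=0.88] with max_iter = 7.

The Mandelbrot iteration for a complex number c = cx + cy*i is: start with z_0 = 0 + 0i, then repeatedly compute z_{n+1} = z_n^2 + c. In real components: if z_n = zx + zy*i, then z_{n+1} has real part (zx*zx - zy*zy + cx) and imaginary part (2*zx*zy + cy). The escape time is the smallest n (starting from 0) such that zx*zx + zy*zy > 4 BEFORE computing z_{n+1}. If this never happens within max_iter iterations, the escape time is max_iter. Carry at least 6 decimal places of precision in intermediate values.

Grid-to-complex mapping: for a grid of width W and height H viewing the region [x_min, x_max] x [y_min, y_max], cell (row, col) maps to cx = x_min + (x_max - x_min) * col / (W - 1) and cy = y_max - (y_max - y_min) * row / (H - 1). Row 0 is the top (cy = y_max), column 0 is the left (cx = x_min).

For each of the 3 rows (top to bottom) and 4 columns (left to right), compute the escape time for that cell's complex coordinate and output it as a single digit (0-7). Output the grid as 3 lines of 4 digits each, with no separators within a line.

(row=0, col=0): c = -2.0000 + 0.8800i → escape time 1
(row=0, col=1): c = -1.5367 + 0.8800i → escape time 3
(row=0, col=2): c = -1.0733 + 0.8800i → escape time 3
(row=0, col=3): c = -0.6100 + 0.8800i → escape time 4
(row=1, col=0): c = -2.0000 + 0.4500i → escape time 1
(row=1, col=1): c = -1.5367 + 0.4500i → escape time 3
(row=1, col=2): c = -1.0733 + 0.4500i → escape time 5
(row=1, col=3): c = -0.6100 + 0.4500i → escape time 7
(row=2, col=0): c = -2.0000 + 0.0200i → escape time 1
(row=2, col=1): c = -1.5367 + 0.0200i → escape time 7
(row=2, col=2): c = -1.0733 + 0.0200i → escape time 7
(row=2, col=3): c = -0.6100 + 0.0200i → escape time 7

Answer: 1334
1357
1777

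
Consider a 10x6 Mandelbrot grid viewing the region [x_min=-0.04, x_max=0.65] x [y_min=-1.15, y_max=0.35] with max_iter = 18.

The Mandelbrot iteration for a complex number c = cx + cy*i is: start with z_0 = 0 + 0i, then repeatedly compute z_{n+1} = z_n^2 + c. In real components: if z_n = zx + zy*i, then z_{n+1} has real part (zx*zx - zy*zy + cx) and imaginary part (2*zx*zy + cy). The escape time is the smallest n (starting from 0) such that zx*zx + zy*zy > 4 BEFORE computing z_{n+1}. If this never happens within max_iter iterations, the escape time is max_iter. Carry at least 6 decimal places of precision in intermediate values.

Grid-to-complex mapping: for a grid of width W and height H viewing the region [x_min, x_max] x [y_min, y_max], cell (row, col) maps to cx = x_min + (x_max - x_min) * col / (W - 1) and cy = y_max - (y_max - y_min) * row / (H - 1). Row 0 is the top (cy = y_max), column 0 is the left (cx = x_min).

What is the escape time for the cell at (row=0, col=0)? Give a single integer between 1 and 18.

z_0 = 0 + 0i, c = -0.0400 + 0.3500i
Iter 1: z = -0.0400 + 0.3500i, |z|^2 = 0.1241
Iter 2: z = -0.1609 + 0.3220i, |z|^2 = 0.1296
Iter 3: z = -0.1178 + 0.2464i, |z|^2 = 0.0746
Iter 4: z = -0.0868 + 0.2920i, |z|^2 = 0.0928
Iter 5: z = -0.1177 + 0.2993i, |z|^2 = 0.1034
Iter 6: z = -0.1157 + 0.2795i, |z|^2 = 0.0915
Iter 7: z = -0.1048 + 0.2853i, |z|^2 = 0.0924
Iter 8: z = -0.1104 + 0.2902i, |z|^2 = 0.0964
Iter 9: z = -0.1120 + 0.2859i, |z|^2 = 0.0943
Iter 10: z = -0.1092 + 0.2859i, |z|^2 = 0.0937
Iter 11: z = -0.1098 + 0.2876i, |z|^2 = 0.0948
Iter 12: z = -0.1106 + 0.2868i, |z|^2 = 0.0945
Iter 13: z = -0.1100 + 0.2865i, |z|^2 = 0.0942
Iter 14: z = -0.1100 + 0.2869i, |z|^2 = 0.0944
Iter 15: z = -0.1102 + 0.2869i, |z|^2 = 0.0944
Iter 16: z = -0.1101 + 0.2868i, |z|^2 = 0.0944
Iter 17: z = -0.1101 + 0.2868i, |z|^2 = 0.0944

Answer: 18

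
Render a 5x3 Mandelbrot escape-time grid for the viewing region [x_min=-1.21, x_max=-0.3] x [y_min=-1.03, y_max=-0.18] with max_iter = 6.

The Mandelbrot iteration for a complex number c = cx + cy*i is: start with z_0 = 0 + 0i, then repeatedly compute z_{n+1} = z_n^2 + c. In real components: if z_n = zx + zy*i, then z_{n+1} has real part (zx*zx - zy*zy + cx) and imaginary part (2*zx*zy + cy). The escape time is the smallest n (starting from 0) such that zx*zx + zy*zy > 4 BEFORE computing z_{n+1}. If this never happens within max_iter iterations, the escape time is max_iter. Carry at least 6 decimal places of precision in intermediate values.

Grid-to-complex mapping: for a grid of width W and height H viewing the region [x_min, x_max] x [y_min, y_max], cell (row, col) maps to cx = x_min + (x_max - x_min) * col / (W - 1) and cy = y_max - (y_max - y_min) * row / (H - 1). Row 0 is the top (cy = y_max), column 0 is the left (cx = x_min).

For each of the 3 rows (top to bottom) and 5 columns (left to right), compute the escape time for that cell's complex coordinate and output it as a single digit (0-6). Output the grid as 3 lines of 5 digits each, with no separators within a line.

(row=0, col=0): c = -1.2100 + -0.1800i → escape time 6
(row=0, col=1): c = -0.9825 + -0.1800i → escape time 6
(row=0, col=2): c = -0.7550 + -0.1800i → escape time 6
(row=0, col=3): c = -0.5275 + -0.1800i → escape time 6
(row=0, col=4): c = -0.3000 + -0.1800i → escape time 6
(row=1, col=0): c = -1.2100 + -0.6050i → escape time 3
(row=1, col=1): c = -0.9825 + -0.6050i → escape time 4
(row=1, col=2): c = -0.7550 + -0.6050i → escape time 6
(row=1, col=3): c = -0.5275 + -0.6050i → escape time 6
(row=1, col=4): c = -0.3000 + -0.6050i → escape time 6
(row=2, col=0): c = -1.2100 + -1.0300i → escape time 3
(row=2, col=1): c = -0.9825 + -1.0300i → escape time 3
(row=2, col=2): c = -0.7550 + -1.0300i → escape time 3
(row=2, col=3): c = -0.5275 + -1.0300i → escape time 4
(row=2, col=4): c = -0.3000 + -1.0300i → escape time 5

Answer: 66666
34666
33345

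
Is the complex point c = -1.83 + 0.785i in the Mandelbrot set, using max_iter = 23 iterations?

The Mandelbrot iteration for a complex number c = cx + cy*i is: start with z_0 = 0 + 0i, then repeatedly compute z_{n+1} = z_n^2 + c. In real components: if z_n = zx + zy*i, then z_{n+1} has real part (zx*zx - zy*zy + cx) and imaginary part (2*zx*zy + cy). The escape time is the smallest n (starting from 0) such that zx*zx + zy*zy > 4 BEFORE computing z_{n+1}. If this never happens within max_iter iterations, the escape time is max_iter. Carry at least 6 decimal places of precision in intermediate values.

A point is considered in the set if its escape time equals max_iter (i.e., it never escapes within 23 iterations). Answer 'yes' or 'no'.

z_0 = 0 + 0i, c = -1.8300 + 0.7850i
Iter 1: z = -1.8300 + 0.7850i, |z|^2 = 3.9651
Iter 2: z = 0.9027 + -2.0881i, |z|^2 = 5.1750
Escaped at iteration 2

Answer: no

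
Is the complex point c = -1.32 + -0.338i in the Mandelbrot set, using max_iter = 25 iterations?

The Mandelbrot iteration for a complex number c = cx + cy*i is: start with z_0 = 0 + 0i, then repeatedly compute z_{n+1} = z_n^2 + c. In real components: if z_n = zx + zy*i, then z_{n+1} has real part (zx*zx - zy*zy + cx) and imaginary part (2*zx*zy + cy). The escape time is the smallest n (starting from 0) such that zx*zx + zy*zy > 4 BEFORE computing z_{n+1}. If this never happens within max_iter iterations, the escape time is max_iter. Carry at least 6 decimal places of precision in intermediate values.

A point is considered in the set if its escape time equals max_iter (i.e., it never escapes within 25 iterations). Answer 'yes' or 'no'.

z_0 = 0 + 0i, c = -1.3200 + -0.3380i
Iter 1: z = -1.3200 + -0.3380i, |z|^2 = 1.8566
Iter 2: z = 0.3082 + 0.5543i, |z|^2 = 0.4022
Iter 3: z = -1.5323 + 0.0036i, |z|^2 = 2.3480
Iter 4: z = 1.0280 + -0.3491i, |z|^2 = 1.1786
Iter 5: z = -0.3852 + -1.0558i, |z|^2 = 1.2631
Iter 6: z = -2.2863 + 0.4754i, |z|^2 = 5.4533
Escaped at iteration 6

Answer: no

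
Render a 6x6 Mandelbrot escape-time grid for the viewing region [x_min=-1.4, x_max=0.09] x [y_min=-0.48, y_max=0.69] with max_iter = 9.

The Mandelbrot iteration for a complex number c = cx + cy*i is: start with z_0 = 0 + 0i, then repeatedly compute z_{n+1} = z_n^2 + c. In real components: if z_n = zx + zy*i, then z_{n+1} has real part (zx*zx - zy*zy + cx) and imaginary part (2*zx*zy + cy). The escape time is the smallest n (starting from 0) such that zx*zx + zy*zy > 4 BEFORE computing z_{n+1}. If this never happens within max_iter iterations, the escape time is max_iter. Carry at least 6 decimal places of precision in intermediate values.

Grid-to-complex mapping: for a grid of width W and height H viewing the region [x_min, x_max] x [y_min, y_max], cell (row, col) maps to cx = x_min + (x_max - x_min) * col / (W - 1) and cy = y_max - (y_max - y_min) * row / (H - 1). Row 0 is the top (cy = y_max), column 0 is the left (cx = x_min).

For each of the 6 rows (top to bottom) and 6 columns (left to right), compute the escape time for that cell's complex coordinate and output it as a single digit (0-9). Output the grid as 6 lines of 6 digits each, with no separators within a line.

(row=0, col=0): c = -1.4000 + 0.6900i → escape time 3
(row=0, col=1): c = -1.1020 + 0.6900i → escape time 3
(row=0, col=2): c = -0.8040 + 0.6900i → escape time 4
(row=0, col=3): c = -0.5060 + 0.6900i → escape time 9
(row=0, col=4): c = -0.2080 + 0.6900i → escape time 9
(row=0, col=5): c = 0.0900 + 0.6900i → escape time 9
(row=1, col=0): c = -1.4000 + 0.4560i → escape time 4
(row=1, col=1): c = -1.1020 + 0.4560i → escape time 5
(row=1, col=2): c = -0.8040 + 0.4560i → escape time 6
(row=1, col=3): c = -0.5060 + 0.4560i → escape time 9
(row=1, col=4): c = -0.2080 + 0.4560i → escape time 9
(row=1, col=5): c = 0.0900 + 0.4560i → escape time 9
(row=2, col=0): c = -1.4000 + 0.2220i → escape time 6
(row=2, col=1): c = -1.1020 + 0.2220i → escape time 9
(row=2, col=2): c = -0.8040 + 0.2220i → escape time 9
(row=2, col=3): c = -0.5060 + 0.2220i → escape time 9
(row=2, col=4): c = -0.2080 + 0.2220i → escape time 9
(row=2, col=5): c = 0.0900 + 0.2220i → escape time 9
(row=3, col=0): c = -1.4000 + -0.0120i → escape time 9
(row=3, col=1): c = -1.1020 + -0.0120i → escape time 9
(row=3, col=2): c = -0.8040 + -0.0120i → escape time 9
(row=3, col=3): c = -0.5060 + -0.0120i → escape time 9
(row=3, col=4): c = -0.2080 + -0.0120i → escape time 9
(row=3, col=5): c = 0.0900 + -0.0120i → escape time 9
(row=4, col=0): c = -1.4000 + -0.2460i → escape time 5
(row=4, col=1): c = -1.1020 + -0.2460i → escape time 9
(row=4, col=2): c = -0.8040 + -0.2460i → escape time 9
(row=4, col=3): c = -0.5060 + -0.2460i → escape time 9
(row=4, col=4): c = -0.2080 + -0.2460i → escape time 9
(row=4, col=5): c = 0.0900 + -0.2460i → escape time 9
(row=5, col=0): c = -1.4000 + -0.4800i → escape time 3
(row=5, col=1): c = -1.1020 + -0.4800i → escape time 5
(row=5, col=2): c = -0.8040 + -0.4800i → escape time 6
(row=5, col=3): c = -0.5060 + -0.4800i → escape time 9
(row=5, col=4): c = -0.2080 + -0.4800i → escape time 9
(row=5, col=5): c = 0.0900 + -0.4800i → escape time 9

Answer: 334999
456999
699999
999999
599999
356999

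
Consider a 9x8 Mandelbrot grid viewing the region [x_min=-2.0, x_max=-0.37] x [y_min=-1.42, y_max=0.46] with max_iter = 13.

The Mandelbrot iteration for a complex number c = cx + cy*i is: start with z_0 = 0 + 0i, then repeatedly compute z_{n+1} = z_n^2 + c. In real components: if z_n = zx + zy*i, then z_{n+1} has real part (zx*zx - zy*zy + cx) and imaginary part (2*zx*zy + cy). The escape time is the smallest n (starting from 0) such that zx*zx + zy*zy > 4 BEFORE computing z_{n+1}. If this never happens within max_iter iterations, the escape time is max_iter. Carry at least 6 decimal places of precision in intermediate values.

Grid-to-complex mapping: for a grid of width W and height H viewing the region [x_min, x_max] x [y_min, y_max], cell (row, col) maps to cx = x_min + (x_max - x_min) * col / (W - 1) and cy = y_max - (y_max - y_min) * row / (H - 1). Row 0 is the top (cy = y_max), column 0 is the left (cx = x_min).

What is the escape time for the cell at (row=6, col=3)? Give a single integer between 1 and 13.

z_0 = 0 + 0i, c = -1.3887 + -1.1514i
Iter 1: z = -1.3887 + -1.1514i, |z|^2 = 3.2544
Iter 2: z = -0.7859 + 2.0467i, |z|^2 = 4.8065
Escaped at iteration 2

Answer: 2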